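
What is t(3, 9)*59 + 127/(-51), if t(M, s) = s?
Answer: 26954/51 ≈ 528.51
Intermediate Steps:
t(3, 9)*59 + 127/(-51) = 9*59 + 127/(-51) = 531 + 127*(-1/51) = 531 - 127/51 = 26954/51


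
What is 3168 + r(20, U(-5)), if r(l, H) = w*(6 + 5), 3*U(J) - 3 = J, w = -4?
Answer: 3124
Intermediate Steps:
U(J) = 1 + J/3
r(l, H) = -44 (r(l, H) = -4*(6 + 5) = -4*11 = -44)
3168 + r(20, U(-5)) = 3168 - 44 = 3124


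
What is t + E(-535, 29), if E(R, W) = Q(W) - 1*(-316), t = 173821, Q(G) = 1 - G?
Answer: 174109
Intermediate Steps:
E(R, W) = 317 - W (E(R, W) = (1 - W) - 1*(-316) = (1 - W) + 316 = 317 - W)
t + E(-535, 29) = 173821 + (317 - 1*29) = 173821 + (317 - 29) = 173821 + 288 = 174109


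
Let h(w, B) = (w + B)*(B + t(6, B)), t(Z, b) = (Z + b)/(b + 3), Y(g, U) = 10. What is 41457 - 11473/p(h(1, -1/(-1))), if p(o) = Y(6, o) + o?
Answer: 1262221/31 ≈ 40717.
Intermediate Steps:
t(Z, b) = (Z + b)/(3 + b)
h(w, B) = (B + w)*(B + (6 + B)/(3 + B)) (h(w, B) = (w + B)*(B + (6 + B)/(3 + B)) = (B + w)*(B + (6 + B)/(3 + B)))
p(o) = 10 + o
41457 - 11473/p(h(1, -1/(-1))) = 41457 - 11473/(10 + ((-1/(-1))*(6 - 1/(-1)) + 1*(6 - 1/(-1)) + (-1/(-1))*(3 - 1/(-1))*(-1/(-1) + 1))/(3 - 1/(-1))) = 41457 - 11473/(10 + ((-1*(-1))*(6 - 1*(-1)) + 1*(6 - 1*(-1)) + (-1*(-1))*(3 - 1*(-1))*(-1*(-1) + 1))/(3 - 1*(-1))) = 41457 - 11473/(10 + (1*(6 + 1) + 1*(6 + 1) + 1*(3 + 1)*(1 + 1))/(3 + 1)) = 41457 - 11473/(10 + (1*7 + 1*7 + 1*4*2)/4) = 41457 - 11473/(10 + (7 + 7 + 8)/4) = 41457 - 11473/(10 + (¼)*22) = 41457 - 11473/(10 + 11/2) = 41457 - 11473/31/2 = 41457 - 11473*2/31 = 41457 - 1*22946/31 = 41457 - 22946/31 = 1262221/31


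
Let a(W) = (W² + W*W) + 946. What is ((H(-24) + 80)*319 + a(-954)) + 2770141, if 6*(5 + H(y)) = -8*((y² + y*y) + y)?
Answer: 4135468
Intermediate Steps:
a(W) = 946 + 2*W² (a(W) = (W² + W²) + 946 = 2*W² + 946 = 946 + 2*W²)
H(y) = -5 - 8*y²/3 - 4*y/3 (H(y) = -5 + (-8*((y² + y*y) + y))/6 = -5 + (-8*((y² + y²) + y))/6 = -5 + (-8*(2*y² + y))/6 = -5 + (-8*(y + 2*y²))/6 = -5 + (-16*y² - 8*y)/6 = -5 + (-8*y²/3 - 4*y/3) = -5 - 8*y²/3 - 4*y/3)
((H(-24) + 80)*319 + a(-954)) + 2770141 = (((-5 - 8/3*(-24)² - 4/3*(-24)) + 80)*319 + (946 + 2*(-954)²)) + 2770141 = (((-5 - 8/3*576 + 32) + 80)*319 + (946 + 2*910116)) + 2770141 = (((-5 - 1536 + 32) + 80)*319 + (946 + 1820232)) + 2770141 = ((-1509 + 80)*319 + 1821178) + 2770141 = (-1429*319 + 1821178) + 2770141 = (-455851 + 1821178) + 2770141 = 1365327 + 2770141 = 4135468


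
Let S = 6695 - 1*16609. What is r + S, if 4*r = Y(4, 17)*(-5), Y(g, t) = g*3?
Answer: -9929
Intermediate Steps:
Y(g, t) = 3*g
S = -9914 (S = 6695 - 16609 = -9914)
r = -15 (r = ((3*4)*(-5))/4 = (12*(-5))/4 = (¼)*(-60) = -15)
r + S = -15 - 9914 = -9929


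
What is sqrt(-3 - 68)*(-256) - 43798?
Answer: -43798 - 256*I*sqrt(71) ≈ -43798.0 - 2157.1*I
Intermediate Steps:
sqrt(-3 - 68)*(-256) - 43798 = sqrt(-71)*(-256) - 43798 = (I*sqrt(71))*(-256) - 43798 = -256*I*sqrt(71) - 43798 = -43798 - 256*I*sqrt(71)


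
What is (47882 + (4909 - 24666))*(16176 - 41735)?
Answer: -718846875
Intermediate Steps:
(47882 + (4909 - 24666))*(16176 - 41735) = (47882 - 19757)*(-25559) = 28125*(-25559) = -718846875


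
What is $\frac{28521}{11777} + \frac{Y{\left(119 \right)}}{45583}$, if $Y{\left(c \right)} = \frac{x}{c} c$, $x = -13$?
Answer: $\frac{1299919642}{536830991} \approx 2.4215$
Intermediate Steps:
$Y{\left(c \right)} = -13$ ($Y{\left(c \right)} = - \frac{13}{c} c = -13$)
$\frac{28521}{11777} + \frac{Y{\left(119 \right)}}{45583} = \frac{28521}{11777} - \frac{13}{45583} = \frac{1299919642}{536830991}$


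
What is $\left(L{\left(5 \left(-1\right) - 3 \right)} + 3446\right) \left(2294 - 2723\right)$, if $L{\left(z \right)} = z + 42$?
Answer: $-1492920$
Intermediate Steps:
$L{\left(z \right)} = 42 + z$
$\left(L{\left(5 \left(-1\right) - 3 \right)} + 3446\right) \left(2294 - 2723\right) = \left(\left(42 + \left(5 \left(-1\right) - 3\right)\right) + 3446\right) \left(2294 - 2723\right) = \left(\left(42 - 8\right) + 3446\right) \left(-429\right) = \left(34 + 3446\right) \left(-429\right) = 3480 \left(-429\right) = -1492920$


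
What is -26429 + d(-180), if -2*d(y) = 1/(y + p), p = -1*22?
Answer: -10677315/404 ≈ -26429.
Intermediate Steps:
p = -22
d(y) = -1/(2*(-22 + y)) (d(y) = -1/(2*(y - 22)) = -1/(2*(-22 + y)))
-26429 + d(-180) = -26429 - 1/(-44 + 2*(-180)) = -26429 - 1/(-44 - 360) = -26429 - 1/(-404) = -26429 - 1*(-1/404) = -26429 + 1/404 = -10677315/404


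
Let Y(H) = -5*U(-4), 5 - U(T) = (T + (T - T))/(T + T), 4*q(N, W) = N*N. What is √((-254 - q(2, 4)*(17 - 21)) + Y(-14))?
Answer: I*√1090/2 ≈ 16.508*I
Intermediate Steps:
q(N, W) = N²/4 (q(N, W) = (N*N)/4 = N²/4)
U(T) = 9/2 (U(T) = 5 - (T + (T - T))/(T + T) = 5 - (T + 0)/(2*T) = 5 - T*1/(2*T) = 5 - 1*½ = 5 - ½ = 9/2)
Y(H) = -45/2 (Y(H) = -5*9/2 = -45/2)
√((-254 - q(2, 4)*(17 - 21)) + Y(-14)) = √((-254 - (¼)*2²*(17 - 21)) - 45/2) = √((-254 - (¼)*4*(-4)) - 45/2) = √((-254 - (-4)) - 45/2) = √((-254 - 1*(-4)) - 45/2) = √((-254 + 4) - 45/2) = √(-250 - 45/2) = √(-545/2) = I*√1090/2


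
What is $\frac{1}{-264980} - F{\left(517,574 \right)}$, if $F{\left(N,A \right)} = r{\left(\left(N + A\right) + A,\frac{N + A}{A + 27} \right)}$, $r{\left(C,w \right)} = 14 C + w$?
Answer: $- \frac{3712476057581}{159252980} \approx -23312.0$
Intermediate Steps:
$r{\left(C,w \right)} = w + 14 C$
$F{\left(N,A \right)} = 14 N + 28 A + \frac{A + N}{27 + A}$ ($F{\left(N,A \right)} = \frac{N + A}{A + 27} + 14 \left(\left(N + A\right) + A\right) = \frac{A + N}{27 + A} + 14 \left(\left(A + N\right) + A\right) = \frac{A + N}{27 + A} + 14 \left(N + 2 A\right) = \frac{A + N}{27 + A} + \left(14 N + 28 A\right) = 14 N + 28 A + \frac{A + N}{27 + A}$)
$\frac{1}{-264980} - F{\left(517,574 \right)} = \frac{1}{-264980} - \frac{574 + 517 + 14 \left(27 + 574\right) \left(517 + 2 \cdot 574\right)}{27 + 574} = - \frac{1}{264980} - \frac{574 + 517 + 14 \cdot 601 \left(517 + 1148\right)}{601} = - \frac{1}{264980} - \frac{574 + 517 + 14 \cdot 601 \cdot 1665}{601} = - \frac{1}{264980} - \frac{574 + 517 + 14009310}{601} = - \frac{1}{264980} - \frac{1}{601} \cdot 14010401 = - \frac{1}{264980} - \frac{14010401}{601} = - \frac{3712476057581}{159252980}$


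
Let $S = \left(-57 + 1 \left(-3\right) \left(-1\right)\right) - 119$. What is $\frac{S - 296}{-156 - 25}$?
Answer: $\frac{469}{181} \approx 2.5912$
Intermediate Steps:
$S = -173$ ($S = \left(-57 - -3\right) - 119 = \left(-57 + 3\right) - 119 = -54 - 119 = -173$)
$\frac{S - 296}{-156 - 25} = \frac{-173 - 296}{-156 - 25} = - \frac{469}{-181} = \left(-469\right) \left(- \frac{1}{181}\right) = \frac{469}{181}$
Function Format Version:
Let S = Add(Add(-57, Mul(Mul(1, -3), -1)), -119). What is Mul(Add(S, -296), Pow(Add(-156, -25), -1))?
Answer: Rational(469, 181) ≈ 2.5912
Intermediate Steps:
S = -173 (S = Add(Add(-57, Mul(-3, -1)), -119) = Add(Add(-57, 3), -119) = Add(-54, -119) = -173)
Mul(Add(S, -296), Pow(Add(-156, -25), -1)) = Mul(Add(-173, -296), Pow(Add(-156, -25), -1)) = Mul(-469, Pow(-181, -1)) = Mul(-469, Rational(-1, 181)) = Rational(469, 181)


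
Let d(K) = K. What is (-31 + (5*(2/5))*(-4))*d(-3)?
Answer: 117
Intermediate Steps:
(-31 + (5*(2/5))*(-4))*d(-3) = (-31 + (5*(2/5))*(-4))*(-3) = (-31 + 2*(-4))*(-3) = (-31 - 8)*(-3) = -39*(-3) = 117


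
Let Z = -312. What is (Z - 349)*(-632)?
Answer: 417752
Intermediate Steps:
(Z - 349)*(-632) = (-312 - 349)*(-632) = -661*(-632) = 417752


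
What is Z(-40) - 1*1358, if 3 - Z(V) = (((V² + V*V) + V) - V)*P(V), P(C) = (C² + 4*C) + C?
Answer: -4481355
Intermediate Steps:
P(C) = C² + 5*C
Z(V) = 3 - 2*V³*(5 + V) (Z(V) = 3 - (((V² + V*V) + V) - V)*V*(5 + V) = 3 - (((V² + V²) + V) - V)*V*(5 + V) = 3 - ((2*V² + V) - V)*V*(5 + V) = 3 - ((V + 2*V²) - V)*V*(5 + V) = 3 - 2*V²*V*(5 + V) = 3 - 2*V³*(5 + V))
Z(-40) - 1*1358 = (3 - 2*(-40)³*(5 - 40)) - 1*1358 = (3 - 2*(-64000)*(-35)) - 1358 = (3 - 4480000) - 1358 = -4479997 - 1358 = -4481355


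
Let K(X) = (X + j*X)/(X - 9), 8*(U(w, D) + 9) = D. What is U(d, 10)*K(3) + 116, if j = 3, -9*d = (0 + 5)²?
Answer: 263/2 ≈ 131.50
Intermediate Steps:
d = -25/9 (d = -(0 + 5)²/9 = -⅑*5² = -⅑*25 = -25/9 ≈ -2.7778)
U(w, D) = -9 + D/8
K(X) = 4*X/(-9 + X) (K(X) = (X + 3*X)/(X - 9) = (4*X)/(-9 + X) = 4*X/(-9 + X))
U(d, 10)*K(3) + 116 = (-9 + (⅛)*10)*(4*3/(-9 + 3)) + 116 = (-9 + 5/4)*(4*3/(-6)) + 116 = -31*3*(-1)/6 + 116 = -31/4*(-2) + 116 = 31/2 + 116 = 263/2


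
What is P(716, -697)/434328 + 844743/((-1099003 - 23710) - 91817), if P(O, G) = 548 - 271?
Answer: -183279556447/263752192920 ≈ -0.69489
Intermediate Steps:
P(O, G) = 277
P(716, -697)/434328 + 844743/((-1099003 - 23710) - 91817) = 277/434328 + 844743/((-1099003 - 23710) - 91817) = 277*(1/434328) + 844743/(-1122713 - 91817) = 277/434328 + 844743/(-1214530) = 277/434328 + 844743*(-1/1214530) = 277/434328 - 844743/1214530 = -183279556447/263752192920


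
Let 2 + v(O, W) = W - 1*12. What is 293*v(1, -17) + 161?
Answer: -8922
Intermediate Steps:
v(O, W) = -14 + W (v(O, W) = -2 + (W - 1*12) = -2 + (W - 12) = -2 + (-12 + W) = -14 + W)
293*v(1, -17) + 161 = 293*(-14 - 17) + 161 = 293*(-31) + 161 = -9083 + 161 = -8922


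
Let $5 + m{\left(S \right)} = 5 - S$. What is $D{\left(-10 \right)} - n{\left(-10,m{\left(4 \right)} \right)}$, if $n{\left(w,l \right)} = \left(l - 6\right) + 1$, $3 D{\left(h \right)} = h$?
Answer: $\frac{17}{3} \approx 5.6667$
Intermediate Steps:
$m{\left(S \right)} = - S$ ($m{\left(S \right)} = -5 - \left(-5 + S\right) = - S$)
$D{\left(h \right)} = \frac{h}{3}$
$n{\left(w,l \right)} = -5 + l$ ($n{\left(w,l \right)} = \left(-6 + l\right) + 1 = -5 + l$)
$D{\left(-10 \right)} - n{\left(-10,m{\left(4 \right)} \right)} = \frac{1}{3} \left(-10\right) - \left(-5 - 4\right) = - \frac{10}{3} - \left(-5 - 4\right) = - \frac{10}{3} - -9 = - \frac{10}{3} + 9 = \frac{17}{3}$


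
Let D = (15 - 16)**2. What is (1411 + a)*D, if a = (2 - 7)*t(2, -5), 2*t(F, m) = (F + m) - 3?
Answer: 1426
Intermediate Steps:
t(F, m) = -3/2 + F/2 + m/2 (t(F, m) = ((F + m) - 3)/2 = (-3 + F + m)/2 = -3/2 + F/2 + m/2)
D = 1 (D = (-1)**2 = 1)
a = 15 (a = (2 - 7)*(-3/2 + (1/2)*2 + (1/2)*(-5)) = -5*(-3/2 + 1 - 5/2) = -5*(-3) = 15)
(1411 + a)*D = (1411 + 15)*1 = 1426*1 = 1426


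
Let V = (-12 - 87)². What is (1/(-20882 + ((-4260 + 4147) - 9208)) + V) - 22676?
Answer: -388863626/30203 ≈ -12875.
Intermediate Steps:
V = 9801 (V = (-99)² = 9801)
(1/(-20882 + ((-4260 + 4147) - 9208)) + V) - 22676 = (1/(-20882 + ((-4260 + 4147) - 9208)) + 9801) - 22676 = (1/(-20882 + (-113 - 9208)) + 9801) - 22676 = (1/(-20882 - 9321) + 9801) - 22676 = (1/(-30203) + 9801) - 22676 = (-1/30203 + 9801) - 22676 = 296019602/30203 - 22676 = -388863626/30203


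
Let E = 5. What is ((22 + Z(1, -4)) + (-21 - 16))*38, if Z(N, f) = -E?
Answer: -760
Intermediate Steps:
Z(N, f) = -5 (Z(N, f) = -1*5 = -5)
((22 + Z(1, -4)) + (-21 - 16))*38 = ((22 - 5) + (-21 - 16))*38 = (17 - 37)*38 = -20*38 = -760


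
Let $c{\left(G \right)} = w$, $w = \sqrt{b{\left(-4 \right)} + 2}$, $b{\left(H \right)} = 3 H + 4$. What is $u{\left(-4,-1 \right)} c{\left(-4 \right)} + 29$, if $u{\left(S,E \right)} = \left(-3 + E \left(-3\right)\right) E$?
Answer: $29$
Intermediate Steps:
$b{\left(H \right)} = 4 + 3 H$
$u{\left(S,E \right)} = E \left(-3 - 3 E\right)$ ($u{\left(S,E \right)} = \left(-3 - 3 E\right) E = E \left(-3 - 3 E\right)$)
$w = i \sqrt{6}$ ($w = \sqrt{\left(4 + 3 \left(-4\right)\right) + 2} = \sqrt{\left(4 - 12\right) + 2} = \sqrt{-8 + 2} = \sqrt{-6} = i \sqrt{6} \approx 2.4495 i$)
$c{\left(G \right)} = i \sqrt{6}$
$u{\left(-4,-1 \right)} c{\left(-4 \right)} + 29 = \left(-3\right) \left(-1\right) \left(1 - 1\right) i \sqrt{6} + 29 = \left(-3\right) \left(-1\right) 0 i \sqrt{6} + 29 = 0 i \sqrt{6} + 29 = 0 + 29 = 29$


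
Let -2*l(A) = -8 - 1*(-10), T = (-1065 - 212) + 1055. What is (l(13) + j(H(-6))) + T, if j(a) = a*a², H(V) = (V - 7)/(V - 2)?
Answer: -111979/512 ≈ -218.71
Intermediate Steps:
H(V) = (-7 + V)/(-2 + V)
T = -222 (T = -1277 + 1055 = -222)
j(a) = a³
l(A) = -1 (l(A) = -(-8 - 1*(-10))/2 = -(-8 + 10)/2 = -½*2 = -1)
(l(13) + j(H(-6))) + T = (-1 + ((-7 - 6)/(-2 - 6))³) - 222 = (-1 + (-13/(-8))³) - 222 = (-1 + (-⅛*(-13))³) - 222 = (-1 + (13/8)³) - 222 = (-1 + 2197/512) - 222 = 1685/512 - 222 = -111979/512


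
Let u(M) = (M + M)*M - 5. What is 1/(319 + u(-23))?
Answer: 1/1372 ≈ 0.00072886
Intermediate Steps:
u(M) = -5 + 2*M² (u(M) = (2*M)*M - 5 = 2*M² - 5 = -5 + 2*M²)
1/(319 + u(-23)) = 1/(319 + (-5 + 2*(-23)²)) = 1/(319 + (-5 + 2*529)) = 1/(319 + (-5 + 1058)) = 1/(319 + 1053) = 1/1372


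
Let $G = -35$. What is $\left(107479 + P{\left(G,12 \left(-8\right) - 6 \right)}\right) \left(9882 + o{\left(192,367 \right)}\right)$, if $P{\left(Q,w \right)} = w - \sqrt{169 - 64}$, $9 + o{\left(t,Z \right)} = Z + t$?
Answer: $1120156864 - 10432 \sqrt{105} \approx 1.12 \cdot 10^{9}$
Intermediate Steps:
$o{\left(t,Z \right)} = -9 + Z + t$ ($o{\left(t,Z \right)} = -9 + \left(Z + t\right) = -9 + Z + t$)
$P{\left(Q,w \right)} = w - \sqrt{105}$
$\left(107479 + P{\left(G,12 \left(-8\right) - 6 \right)}\right) \left(9882 + o{\left(192,367 \right)}\right) = \left(107479 + \left(\left(12 \left(-8\right) - 6\right) - \sqrt{105}\right)\right) \left(9882 + \left(-9 + 367 + 192\right)\right) = \left(107479 - \left(102 + \sqrt{105}\right)\right) \left(9882 + 550\right) = \left(107479 - \left(102 + \sqrt{105}\right)\right) 10432 = \left(107377 - \sqrt{105}\right) 10432 = 1120156864 - 10432 \sqrt{105}$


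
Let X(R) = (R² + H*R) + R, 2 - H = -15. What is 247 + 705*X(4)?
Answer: 62287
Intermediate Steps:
H = 17 (H = 2 - 1*(-15) = 2 + 15 = 17)
X(R) = R² + 18*R (X(R) = (R² + 17*R) + R = R² + 18*R)
247 + 705*X(4) = 247 + 705*(4*(18 + 4)) = 247 + 705*(4*22) = 247 + 705*88 = 247 + 62040 = 62287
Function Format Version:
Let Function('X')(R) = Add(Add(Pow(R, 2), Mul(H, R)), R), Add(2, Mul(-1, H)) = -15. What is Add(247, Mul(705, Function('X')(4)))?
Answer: 62287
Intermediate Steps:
H = 17 (H = Add(2, Mul(-1, -15)) = Add(2, 15) = 17)
Function('X')(R) = Add(Pow(R, 2), Mul(18, R)) (Function('X')(R) = Add(Add(Pow(R, 2), Mul(17, R)), R) = Add(Pow(R, 2), Mul(18, R)))
Add(247, Mul(705, Function('X')(4))) = Add(247, Mul(705, Mul(4, Add(18, 4)))) = Add(247, Mul(705, Mul(4, 22))) = Add(247, Mul(705, 88)) = Add(247, 62040) = 62287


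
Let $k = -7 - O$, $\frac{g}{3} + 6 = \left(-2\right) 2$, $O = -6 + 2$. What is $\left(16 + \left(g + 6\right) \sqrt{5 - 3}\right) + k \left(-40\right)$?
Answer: $136 - 24 \sqrt{2} \approx 102.06$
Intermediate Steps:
$O = -4$
$g = -30$ ($g = -18 + 3 \left(\left(-2\right) 2\right) = -18 + 3 \left(-4\right) = -18 - 12 = -30$)
$k = -3$ ($k = -7 - -4 = -7 + 4 = -3$)
$\left(16 + \left(g + 6\right) \sqrt{5 - 3}\right) + k \left(-40\right) = \left(16 + \left(-30 + 6\right) \sqrt{5 - 3}\right) - -120 = \left(16 - 24 \sqrt{2}\right) + 120 = 136 - 24 \sqrt{2}$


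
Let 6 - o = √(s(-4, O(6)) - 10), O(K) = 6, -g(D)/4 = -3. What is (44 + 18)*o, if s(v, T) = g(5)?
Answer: 372 - 62*√2 ≈ 284.32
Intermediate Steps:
g(D) = 12 (g(D) = -4*(-3) = 12)
s(v, T) = 12
o = 6 - √2 (o = 6 - √(12 - 10) = 6 - √2 ≈ 4.5858)
(44 + 18)*o = (44 + 18)*(6 - √2) = 62*(6 - √2) = 372 - 62*√2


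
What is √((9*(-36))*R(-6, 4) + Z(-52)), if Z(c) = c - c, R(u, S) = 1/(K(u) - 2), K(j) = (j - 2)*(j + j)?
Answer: 9*I*√94/47 ≈ 1.8566*I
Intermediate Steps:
K(j) = 2*j*(-2 + j) (K(j) = (-2 + j)*(2*j) = 2*j*(-2 + j))
R(u, S) = 1/(-2 + 2*u*(-2 + u)) (R(u, S) = 1/(2*u*(-2 + u) - 2) = 1/(-2 + 2*u*(-2 + u)))
Z(c) = 0
√((9*(-36))*R(-6, 4) + Z(-52)) = √((9*(-36))*(1/(2*(-1 - 6*(-2 - 6)))) + 0) = √(-162/(-1 - 6*(-8)) + 0) = √(-162/(-1 + 48) + 0) = √(-162/47 + 0) = √(-162/47) = 9*I*√94/47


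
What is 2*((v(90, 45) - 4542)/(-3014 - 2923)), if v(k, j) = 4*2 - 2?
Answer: 3024/1979 ≈ 1.5280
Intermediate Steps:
v(k, j) = 6 (v(k, j) = 8 - 2 = 6)
2*((v(90, 45) - 4542)/(-3014 - 2923)) = 2*((6 - 4542)/(-3014 - 2923)) = 2*(-4536/(-5937)) = 2*(-4536*(-1/5937)) = 2*(1512/1979) = 3024/1979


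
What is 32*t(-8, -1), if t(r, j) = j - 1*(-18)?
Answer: 544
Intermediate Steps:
t(r, j) = 18 + j (t(r, j) = j + 18 = 18 + j)
32*t(-8, -1) = 32*(18 - 1) = 32*17 = 544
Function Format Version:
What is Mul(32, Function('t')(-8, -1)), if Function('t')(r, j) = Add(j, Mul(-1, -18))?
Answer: 544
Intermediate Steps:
Function('t')(r, j) = Add(18, j) (Function('t')(r, j) = Add(j, 18) = Add(18, j))
Mul(32, Function('t')(-8, -1)) = Mul(32, Add(18, -1)) = Mul(32, 17) = 544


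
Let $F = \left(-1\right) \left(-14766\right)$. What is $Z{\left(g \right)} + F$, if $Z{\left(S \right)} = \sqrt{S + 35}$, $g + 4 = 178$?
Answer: $14766 + \sqrt{209} \approx 14780.0$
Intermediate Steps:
$g = 174$ ($g = -4 + 178 = 174$)
$F = 14766$
$Z{\left(S \right)} = \sqrt{35 + S}$
$Z{\left(g \right)} + F = \sqrt{35 + 174} + 14766 = \sqrt{209} + 14766 = 14766 + \sqrt{209}$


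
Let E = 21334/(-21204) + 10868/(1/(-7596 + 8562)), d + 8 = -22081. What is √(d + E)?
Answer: √130841368863518/3534 ≈ 3236.7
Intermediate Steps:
d = -22089 (d = -8 - 22081 = -22089)
E = 111304959109/10602 (E = 21334*(-1/21204) + 10868/(1/966) = -10667/10602 + 10868/(1/966) = -10667/10602 + 10868*966 = -10667/10602 + 10498488 = 111304959109/10602 ≈ 1.0498e+7)
√(d + E) = √(-22089 + 111304959109/10602) = √(111070771531/10602) = √130841368863518/3534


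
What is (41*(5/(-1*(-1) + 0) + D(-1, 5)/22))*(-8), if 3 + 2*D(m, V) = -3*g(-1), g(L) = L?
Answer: -1640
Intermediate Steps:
D(m, V) = 0 (D(m, V) = -3/2 + (-3*(-1))/2 = -3/2 + (½)*3 = -3/2 + 3/2 = 0)
(41*(5/(-1*(-1) + 0) + D(-1, 5)/22))*(-8) = (41*(5/(-1*(-1) + 0) + 0/22))*(-8) = (41*(5/(1 + 0) + 0*(1/22)))*(-8) = (41*(5/1 + 0))*(-8) = (41*(5*1 + 0))*(-8) = (41*(5 + 0))*(-8) = (41*5)*(-8) = 205*(-8) = -1640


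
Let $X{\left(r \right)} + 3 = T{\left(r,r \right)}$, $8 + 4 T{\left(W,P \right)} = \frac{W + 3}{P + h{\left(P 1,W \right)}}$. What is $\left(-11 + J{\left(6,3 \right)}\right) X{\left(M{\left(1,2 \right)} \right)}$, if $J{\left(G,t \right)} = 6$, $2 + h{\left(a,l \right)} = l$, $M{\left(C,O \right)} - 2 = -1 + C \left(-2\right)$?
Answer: $\frac{205}{8} \approx 25.625$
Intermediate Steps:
$M{\left(C,O \right)} = 1 - 2 C$ ($M{\left(C,O \right)} = 2 + \left(-1 + C \left(-2\right)\right) = 2 - \left(1 + 2 C\right) = 1 - 2 C$)
$h{\left(a,l \right)} = -2 + l$
$T{\left(W,P \right)} = -2 + \frac{3 + W}{4 \left(-2 + P + W\right)}$ ($T{\left(W,P \right)} = -2 + \frac{\left(W + 3\right) \frac{1}{P + \left(-2 + W\right)}}{4} = -2 + \frac{\left(3 + W\right) \frac{1}{-2 + P + W}}{4} = -2 + \frac{\frac{1}{-2 + P + W} \left(3 + W\right)}{4} = -2 + \frac{3 + W}{4 \left(-2 + P + W\right)}$)
$X{\left(r \right)} = -3 + \frac{19 - 15 r}{4 \left(-2 + 2 r\right)}$ ($X{\left(r \right)} = -3 + \frac{19 - 8 r - 7 r}{4 \left(-2 + r + r\right)} = -3 + \frac{19 - 15 r}{4 \left(-2 + 2 r\right)}$)
$\left(-11 + J{\left(6,3 \right)}\right) X{\left(M{\left(1,2 \right)} \right)} = \left(-11 + 6\right) \frac{43 - 39 \left(1 - 2\right)}{8 \left(-1 + \left(1 - 2\right)\right)} = - 5 \frac{43 - 39 \left(1 - 2\right)}{8 \left(-1 + \left(1 - 2\right)\right)} = - 5 \frac{43 - -39}{8 \left(-1 - 1\right)} = - 5 \frac{43 + 39}{8 \left(-2\right)} = - 5 \cdot \frac{1}{8} \left(- \frac{1}{2}\right) 82 = \left(-5\right) \left(- \frac{41}{8}\right) = \frac{205}{8}$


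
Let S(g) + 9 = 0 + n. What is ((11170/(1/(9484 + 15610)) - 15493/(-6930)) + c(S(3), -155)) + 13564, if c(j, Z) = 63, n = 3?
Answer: 1942573312003/6930 ≈ 2.8031e+8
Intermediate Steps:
S(g) = -6 (S(g) = -9 + (0 + 3) = -9 + 3 = -6)
((11170/(1/(9484 + 15610)) - 15493/(-6930)) + c(S(3), -155)) + 13564 = ((11170/(1/(9484 + 15610)) - 15493/(-6930)) + 63) + 13564 = ((11170/(1/25094) - 15493*(-1/6930)) + 63) + 13564 = ((11170/(1/25094) + 15493/6930) + 63) + 13564 = ((11170*25094 + 15493/6930) + 63) + 13564 = ((280299980 + 15493/6930) + 63) + 13564 = (1942478876893/6930 + 63) + 13564 = 1942479313483/6930 + 13564 = 1942573312003/6930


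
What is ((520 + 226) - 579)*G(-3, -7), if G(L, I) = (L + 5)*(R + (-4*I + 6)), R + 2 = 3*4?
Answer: 14696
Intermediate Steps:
R = 10 (R = -2 + 3*4 = -2 + 12 = 10)
G(L, I) = (5 + L)*(16 - 4*I) (G(L, I) = (L + 5)*(10 + (-4*I + 6)) = (5 + L)*(10 + (6 - 4*I)) = (5 + L)*(16 - 4*I))
((520 + 226) - 579)*G(-3, -7) = ((520 + 226) - 579)*(80 - 20*(-7) + 16*(-3) - 4*(-7)*(-3)) = (746 - 579)*(80 + 140 - 48 - 84) = 167*88 = 14696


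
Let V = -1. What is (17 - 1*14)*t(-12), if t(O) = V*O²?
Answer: -432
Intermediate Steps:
t(O) = -O²
(17 - 1*14)*t(-12) = (17 - 1*14)*(-1*(-12)²) = (17 - 14)*(-1*144) = 3*(-144) = -432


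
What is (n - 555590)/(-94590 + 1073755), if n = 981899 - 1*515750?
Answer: -8131/89015 ≈ -0.091344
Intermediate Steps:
n = 466149 (n = 981899 - 515750 = 466149)
(n - 555590)/(-94590 + 1073755) = (466149 - 555590)/(-94590 + 1073755) = -89441/979165 = -89441*1/979165 = -8131/89015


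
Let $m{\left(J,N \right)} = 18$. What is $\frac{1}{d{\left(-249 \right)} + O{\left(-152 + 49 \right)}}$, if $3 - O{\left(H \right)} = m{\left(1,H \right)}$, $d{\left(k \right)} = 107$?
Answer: $\frac{1}{92} \approx 0.01087$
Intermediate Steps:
$O{\left(H \right)} = -15$ ($O{\left(H \right)} = 3 - 18 = -15$)
$\frac{1}{d{\left(-249 \right)} + O{\left(-152 + 49 \right)}} = \frac{1}{107 - 15} = \frac{1}{92}$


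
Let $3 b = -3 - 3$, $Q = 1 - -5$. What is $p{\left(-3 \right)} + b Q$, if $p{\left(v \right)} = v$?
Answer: $-15$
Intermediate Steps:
$Q = 6$ ($Q = 1 + 5 = 6$)
$b = -2$ ($b = \frac{-3 - 3}{3} = \frac{1}{3} \left(-6\right) = -2$)
$p{\left(-3 \right)} + b Q = -3 - 12 = -15$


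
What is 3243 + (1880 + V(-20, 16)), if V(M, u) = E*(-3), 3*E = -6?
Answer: 5129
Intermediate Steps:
E = -2 (E = (1/3)*(-6) = -2)
V(M, u) = 6 (V(M, u) = -2*(-3) = 6)
3243 + (1880 + V(-20, 16)) = 3243 + (1880 + 6) = 3243 + 1886 = 5129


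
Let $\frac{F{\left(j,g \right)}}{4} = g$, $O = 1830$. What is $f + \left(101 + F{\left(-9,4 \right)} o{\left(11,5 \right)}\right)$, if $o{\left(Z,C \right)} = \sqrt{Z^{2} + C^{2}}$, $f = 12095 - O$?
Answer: $10366 + 16 \sqrt{146} \approx 10559.0$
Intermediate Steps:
$F{\left(j,g \right)} = 4 g$
$f = 10265$ ($f = 12095 - 1830 = 10265$)
$o{\left(Z,C \right)} = \sqrt{C^{2} + Z^{2}}$
$f + \left(101 + F{\left(-9,4 \right)} o{\left(11,5 \right)}\right) = 10265 + \left(101 + 4 \cdot 4 \sqrt{5^{2} + 11^{2}}\right) = 10265 + \left(101 + 16 \sqrt{25 + 121}\right) = 10265 + \left(101 + 16 \sqrt{146}\right) = 10366 + 16 \sqrt{146}$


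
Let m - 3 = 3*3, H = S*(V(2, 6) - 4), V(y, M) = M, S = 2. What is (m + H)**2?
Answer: 256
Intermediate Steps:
H = 4 (H = 2*(6 - 4) = 2*2 = 4)
m = 12 (m = 3 + 3*3 = 3 + 9 = 12)
(m + H)**2 = (12 + 4)**2 = 16**2 = 256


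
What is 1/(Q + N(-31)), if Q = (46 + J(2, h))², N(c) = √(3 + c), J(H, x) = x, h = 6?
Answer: 676/1827911 - I*√7/3655822 ≈ 0.00036982 - 7.2371e-7*I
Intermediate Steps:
Q = 2704 (Q = (46 + 6)² = 52² = 2704)
1/(Q + N(-31)) = 1/(2704 + √(3 - 31)) = 1/(2704 + √(-28)) = 1/(2704 + 2*I*√7)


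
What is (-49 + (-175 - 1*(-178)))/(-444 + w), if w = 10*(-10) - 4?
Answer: 23/274 ≈ 0.083942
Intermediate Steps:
w = -104 (w = -100 - 4 = -104)
(-49 + (-175 - 1*(-178)))/(-444 + w) = (-49 + (-175 - 1*(-178)))/(-444 - 104) = (-49 + (-175 + 178))/(-548) = (-49 + 3)*(-1/548) = -46*(-1/548) = 23/274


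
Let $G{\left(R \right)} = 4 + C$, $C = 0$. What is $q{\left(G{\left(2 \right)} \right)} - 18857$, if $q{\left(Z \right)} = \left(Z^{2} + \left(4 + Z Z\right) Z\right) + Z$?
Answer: $-18757$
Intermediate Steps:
$G{\left(R \right)} = 4$ ($G{\left(R \right)} = 4 + 0 = 4$)
$q{\left(Z \right)} = Z + Z^{2} + Z \left(4 + Z^{2}\right)$ ($q{\left(Z \right)} = \left(Z^{2} + \left(4 + Z^{2}\right) Z\right) + Z = \left(Z^{2} + Z \left(4 + Z^{2}\right)\right) + Z = Z + Z^{2} + Z \left(4 + Z^{2}\right)$)
$q{\left(G{\left(2 \right)} \right)} - 18857 = 4 \left(5 + 4 + 4^{2}\right) - 18857 = 4 \left(5 + 4 + 16\right) - 18857 = 4 \cdot 25 - 18857 = 100 - 18857 = -18757$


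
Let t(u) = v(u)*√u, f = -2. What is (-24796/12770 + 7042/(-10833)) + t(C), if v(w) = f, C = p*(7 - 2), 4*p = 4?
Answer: -179270704/69168705 - 2*√5 ≈ -7.0639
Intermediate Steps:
p = 1 (p = (¼)*4 = 1)
C = 5 (C = 1*(7 - 2) = 1*5 = 5)
v(w) = -2
t(u) = -2*√u
(-24796/12770 + 7042/(-10833)) + t(C) = (-24796/12770 + 7042/(-10833)) - 2*√5 = (-24796*1/12770 + 7042*(-1/10833)) - 2*√5 = (-12398/6385 - 7042/10833) - 2*√5 = -179270704/69168705 - 2*√5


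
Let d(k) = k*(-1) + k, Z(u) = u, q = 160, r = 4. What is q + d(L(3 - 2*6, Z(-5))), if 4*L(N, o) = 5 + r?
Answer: 160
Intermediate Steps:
L(N, o) = 9/4 (L(N, o) = (5 + 4)/4 = (1/4)*9 = 9/4)
d(k) = 0 (d(k) = -k + k = 0)
q + d(L(3 - 2*6, Z(-5))) = 160 + 0 = 160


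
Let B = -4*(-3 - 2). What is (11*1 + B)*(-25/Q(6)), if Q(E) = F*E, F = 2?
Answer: -775/12 ≈ -64.583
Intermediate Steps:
B = 20 (B = -4*(-5) = 20)
Q(E) = 2*E
(11*1 + B)*(-25/Q(6)) = (11*1 + 20)*(-25/(2*6)) = (11 + 20)*(-25/12) = 31*(-25*1/12) = 31*(-25/12) = -775/12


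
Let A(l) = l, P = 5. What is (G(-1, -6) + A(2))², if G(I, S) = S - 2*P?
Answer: 196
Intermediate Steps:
G(I, S) = -10 + S (G(I, S) = S - 2*5 = S - 10 = -10 + S)
(G(-1, -6) + A(2))² = ((-10 - 6) + 2)² = (-16 + 2)² = (-14)² = 196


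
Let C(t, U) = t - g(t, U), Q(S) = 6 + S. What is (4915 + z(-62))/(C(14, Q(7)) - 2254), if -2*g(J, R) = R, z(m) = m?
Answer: -9706/4467 ≈ -2.1728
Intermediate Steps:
g(J, R) = -R/2
C(t, U) = t + U/2 (C(t, U) = t - (-1)*U/2 = t + U/2)
(4915 + z(-62))/(C(14, Q(7)) - 2254) = (4915 - 62)/((14 + (6 + 7)/2) - 2254) = 4853/((14 + (½)*13) - 2254) = 4853/((14 + 13/2) - 2254) = 4853/(41/2 - 2254) = 4853/(-4467/2) = 4853*(-2/4467) = -9706/4467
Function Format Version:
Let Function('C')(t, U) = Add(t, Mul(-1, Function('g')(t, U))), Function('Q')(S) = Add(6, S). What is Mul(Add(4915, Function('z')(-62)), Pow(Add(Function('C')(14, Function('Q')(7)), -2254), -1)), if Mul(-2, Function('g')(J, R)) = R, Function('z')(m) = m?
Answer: Rational(-9706, 4467) ≈ -2.1728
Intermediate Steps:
Function('g')(J, R) = Mul(Rational(-1, 2), R)
Function('C')(t, U) = Add(t, Mul(Rational(1, 2), U)) (Function('C')(t, U) = Add(t, Mul(-1, Mul(Rational(-1, 2), U))) = Add(t, Mul(Rational(1, 2), U)))
Mul(Add(4915, Function('z')(-62)), Pow(Add(Function('C')(14, Function('Q')(7)), -2254), -1)) = Mul(Add(4915, -62), Pow(Add(Add(14, Mul(Rational(1, 2), Add(6, 7))), -2254), -1)) = Mul(4853, Pow(Add(Add(14, Mul(Rational(1, 2), 13)), -2254), -1)) = Mul(4853, Pow(Add(Add(14, Rational(13, 2)), -2254), -1)) = Mul(4853, Pow(Add(Rational(41, 2), -2254), -1)) = Mul(4853, Pow(Rational(-4467, 2), -1)) = Mul(4853, Rational(-2, 4467)) = Rational(-9706, 4467)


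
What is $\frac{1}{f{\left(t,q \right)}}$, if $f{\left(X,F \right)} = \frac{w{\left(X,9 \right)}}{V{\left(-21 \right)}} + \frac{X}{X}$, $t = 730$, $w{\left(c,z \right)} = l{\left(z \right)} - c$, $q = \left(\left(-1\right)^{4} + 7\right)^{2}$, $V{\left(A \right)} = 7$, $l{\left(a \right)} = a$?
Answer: $- \frac{1}{102} \approx -0.0098039$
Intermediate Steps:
$q = 64$ ($q = \left(1 + 7\right)^{2} = 8^{2} = 64$)
$w{\left(c,z \right)} = z - c$
$f{\left(X,F \right)} = \frac{16}{7} - \frac{X}{7}$ ($f{\left(X,F \right)} = \frac{9 - X}{7} + \frac{X}{X} = \left(9 - X\right) \frac{1}{7} + 1 = \left(\frac{9}{7} - \frac{X}{7}\right) + 1 = \frac{16}{7} - \frac{X}{7}$)
$\frac{1}{f{\left(t,q \right)}} = \frac{1}{\frac{16}{7} - \frac{730}{7}} = \frac{1}{-102} = - \frac{1}{102}$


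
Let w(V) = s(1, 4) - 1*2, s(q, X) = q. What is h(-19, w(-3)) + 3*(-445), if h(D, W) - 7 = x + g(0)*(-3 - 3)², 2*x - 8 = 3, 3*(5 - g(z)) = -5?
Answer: -2165/2 ≈ -1082.5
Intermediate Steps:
g(z) = 20/3 (g(z) = 5 - ⅓*(-5) = 5 + 5/3 = 20/3)
x = 11/2 (x = 4 + (½)*3 = 4 + 3/2 = 11/2 ≈ 5.5000)
w(V) = -1 (w(V) = 1 - 1*2 = 1 - 2 = -1)
h(D, W) = 505/2 (h(D, W) = 7 + (11/2 + 20*(-3 - 3)²/3) = 7 + (11/2 + (20/3)*(-6)²) = 7 + (11/2 + (20/3)*36) = 7 + (11/2 + 240) = 7 + 491/2 = 505/2)
h(-19, w(-3)) + 3*(-445) = 505/2 + 3*(-445) = 505/2 - 1335 = -2165/2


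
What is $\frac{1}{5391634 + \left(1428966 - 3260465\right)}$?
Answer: $\frac{1}{3560135} \approx 2.8089 \cdot 10^{-7}$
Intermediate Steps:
$\frac{1}{5391634 + \left(1428966 - 3260465\right)} = \frac{1}{5391634 - 1831499} = \frac{1}{3560135}$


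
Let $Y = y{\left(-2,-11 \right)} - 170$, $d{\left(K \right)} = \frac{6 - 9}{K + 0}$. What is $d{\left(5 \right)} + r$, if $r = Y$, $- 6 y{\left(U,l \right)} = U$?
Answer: $- \frac{2554}{15} \approx -170.27$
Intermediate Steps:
$d{\left(K \right)} = - \frac{3}{K}$
$y{\left(U,l \right)} = - \frac{U}{6}$
$Y = - \frac{509}{3}$ ($Y = \left(- \frac{1}{6}\right) \left(-2\right) - 170 = \frac{1}{3} - 170 = - \frac{509}{3} \approx -169.67$)
$r = - \frac{509}{3} \approx -169.67$
$d{\left(5 \right)} + r = - \frac{3}{5} - \frac{509}{3} = - \frac{2554}{15}$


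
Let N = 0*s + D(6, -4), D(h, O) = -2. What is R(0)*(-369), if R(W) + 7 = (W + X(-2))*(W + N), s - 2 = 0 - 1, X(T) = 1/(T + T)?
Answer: 4797/2 ≈ 2398.5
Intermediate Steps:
X(T) = 1/(2*T)
s = 1 (s = 2 + (0 - 1) = 2 - 1 = 1)
N = -2 (N = 0*1 - 2 = 0 - 2 = -2)
R(W) = -7 + (-2 + W)*(-1/4 + W) (R(W) = -7 + (W + (1/2)/(-2))*(W - 2) = -7 + (W + (1/2)*(-1/2))*(-2 + W) = -7 + (W - 1/4)*(-2 + W) = -7 + (-1/4 + W)*(-2 + W) = -7 + (-2 + W)*(-1/4 + W))
R(0)*(-369) = (-13/2 + 0**2 - 9/4*0)*(-369) = (-13/2 + 0 + 0)*(-369) = -13/2*(-369) = 4797/2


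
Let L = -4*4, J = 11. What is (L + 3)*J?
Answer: -143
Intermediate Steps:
L = -16
(L + 3)*J = (-16 + 3)*11 = -13*11 = -143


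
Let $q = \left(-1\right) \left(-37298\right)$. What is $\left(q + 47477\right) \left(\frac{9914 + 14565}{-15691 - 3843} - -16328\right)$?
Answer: $\frac{27037008703575}{19534} \approx 1.3841 \cdot 10^{9}$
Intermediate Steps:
$q = 37298$
$\left(q + 47477\right) \left(\frac{9914 + 14565}{-15691 - 3843} - -16328\right) = \left(37298 + 47477\right) \left(\frac{9914 + 14565}{-15691 - 3843} - -16328\right) = 84775 \left(\frac{24479}{-19534} + 16328\right) = 84775 \left(24479 \left(- \frac{1}{19534}\right) + 16328\right) = 84775 \left(- \frac{24479}{19534} + 16328\right) = 84775 \cdot \frac{318926673}{19534} = \frac{27037008703575}{19534}$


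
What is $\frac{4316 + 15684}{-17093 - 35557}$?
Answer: $- \frac{400}{1053} \approx -0.37987$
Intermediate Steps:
$\frac{4316 + 15684}{-17093 - 35557} = \frac{20000}{-52650} = 20000 \left(- \frac{1}{52650}\right) = - \frac{400}{1053}$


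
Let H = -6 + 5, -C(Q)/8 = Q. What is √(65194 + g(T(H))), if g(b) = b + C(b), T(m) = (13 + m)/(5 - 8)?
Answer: √65222 ≈ 255.39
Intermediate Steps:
C(Q) = -8*Q
H = -1
T(m) = -13/3 - m/3 (T(m) = (13 + m)/(-3) = (13 + m)*(-⅓) = -13/3 - m/3)
g(b) = -7*b (g(b) = b - 8*b = -7*b)
√(65194 + g(T(H))) = √(65194 - 7*(-13/3 - ⅓*(-1))) = √(65194 - 7*(-13/3 + ⅓)) = √(65194 - 7*(-4)) = √(65194 + 28) = √65222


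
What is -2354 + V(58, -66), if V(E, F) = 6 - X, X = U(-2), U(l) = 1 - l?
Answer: -2351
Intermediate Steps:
X = 3 (X = 1 - 1*(-2) = 1 + 2 = 3)
V(E, F) = 3 (V(E, F) = 6 - 1*3 = 6 - 3 = 3)
-2354 + V(58, -66) = -2354 + 3 = -2351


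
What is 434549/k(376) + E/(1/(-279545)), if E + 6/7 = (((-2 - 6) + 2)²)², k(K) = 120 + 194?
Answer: -113683488391/314 ≈ -3.6205e+8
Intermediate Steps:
k(K) = 314
E = 9066/7 (E = -6/7 + (((-2 - 6) + 2)²)² = -6/7 + ((-8 + 2)²)² = -6/7 + ((-6)²)² = -6/7 + 36² = -6/7 + 1296 = 9066/7 ≈ 1295.1)
434549/k(376) + E/(1/(-279545)) = 434549/314 + 9066/(7*(1/(-279545))) = 434549*(1/314) + 9066/(7*(-1/279545)) = 434549/314 + (9066/7)*(-279545) = 434549/314 - 362050710 = -113683488391/314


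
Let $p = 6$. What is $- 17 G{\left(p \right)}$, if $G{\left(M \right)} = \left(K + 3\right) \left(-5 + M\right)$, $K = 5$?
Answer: $-136$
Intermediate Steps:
$G{\left(M \right)} = -40 + 8 M$ ($G{\left(M \right)} = \left(5 + 3\right) \left(-5 + M\right) = 8 \left(-5 + M\right) = -40 + 8 M$)
$- 17 G{\left(p \right)} = - 17 \left(-40 + 8 \cdot 6\right) = - 17 \left(-40 + 48\right) = \left(-17\right) 8 = -136$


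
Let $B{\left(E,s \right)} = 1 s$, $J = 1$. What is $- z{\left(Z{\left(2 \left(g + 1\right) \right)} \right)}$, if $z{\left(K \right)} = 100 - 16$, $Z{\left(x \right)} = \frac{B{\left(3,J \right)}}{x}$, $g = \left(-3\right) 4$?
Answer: $-84$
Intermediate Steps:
$g = -12$
$B{\left(E,s \right)} = s$
$Z{\left(x \right)} = \frac{1}{x}$ ($Z{\left(x \right)} = 1 \frac{1}{x} = \frac{1}{x}$)
$z{\left(K \right)} = 84$
$- z{\left(Z{\left(2 \left(g + 1\right) \right)} \right)} = \left(-1\right) 84 = -84$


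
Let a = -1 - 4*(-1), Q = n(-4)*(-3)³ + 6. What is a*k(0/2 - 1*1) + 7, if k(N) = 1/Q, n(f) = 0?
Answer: 15/2 ≈ 7.5000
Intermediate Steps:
Q = 6 (Q = 0*(-3)³ + 6 = 0*(-27) + 6 = 0 + 6 = 6)
k(N) = ⅙ (k(N) = 1/6 = ⅙)
a = 3 (a = -1 + 4 = 3)
a*k(0/2 - 1*1) + 7 = 3*(⅙) + 7 = ½ + 7 = 15/2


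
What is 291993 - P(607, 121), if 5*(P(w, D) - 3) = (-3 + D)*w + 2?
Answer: 1388322/5 ≈ 2.7766e+5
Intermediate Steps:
P(w, D) = 17/5 + w*(-3 + D)/5 (P(w, D) = 3 + ((-3 + D)*w + 2)/5 = 3 + (w*(-3 + D) + 2)/5 = 3 + (2 + w*(-3 + D))/5 = 3 + (⅖ + w*(-3 + D)/5) = 17/5 + w*(-3 + D)/5)
291993 - P(607, 121) = 291993 - (17/5 - ⅗*607 + (⅕)*121*607) = 291993 - (17/5 - 1821/5 + 73447/5) = 291993 - 1*71643/5 = 291993 - 71643/5 = 1388322/5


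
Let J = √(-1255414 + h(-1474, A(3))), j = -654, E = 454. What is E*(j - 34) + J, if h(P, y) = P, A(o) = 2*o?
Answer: -312352 + 2*I*√314222 ≈ -3.1235e+5 + 1121.1*I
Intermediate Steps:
J = 2*I*√314222 (J = √(-1255414 - 1474) = √(-1256888) = 2*I*√314222 ≈ 1121.1*I)
E*(j - 34) + J = 454*(-654 - 34) + 2*I*√314222 = 454*(-688) + 2*I*√314222 = -312352 + 2*I*√314222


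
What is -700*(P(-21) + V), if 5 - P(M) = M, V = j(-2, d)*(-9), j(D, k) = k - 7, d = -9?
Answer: -119000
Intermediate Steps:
j(D, k) = -7 + k
V = 144 (V = (-7 - 9)*(-9) = -16*(-9) = 144)
P(M) = 5 - M
-700*(P(-21) + V) = -700*((5 - 1*(-21)) + 144) = -700*((5 + 21) + 144) = -700*(26 + 144) = -700*170 = -119000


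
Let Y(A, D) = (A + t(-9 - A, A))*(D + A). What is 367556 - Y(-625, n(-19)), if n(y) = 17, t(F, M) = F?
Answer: 362084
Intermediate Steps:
Y(A, D) = -9*A - 9*D (Y(A, D) = (A + (-9 - A))*(D + A) = -9*(A + D) = -9*A - 9*D)
367556 - Y(-625, n(-19)) = 367556 - (-9*(-625) - 9*17) = 367556 - (5625 - 153) = 367556 - 1*5472 = 367556 - 5472 = 362084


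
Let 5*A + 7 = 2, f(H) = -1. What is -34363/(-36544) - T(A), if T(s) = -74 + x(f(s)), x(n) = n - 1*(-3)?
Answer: 2665531/36544 ≈ 72.940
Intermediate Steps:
A = -1 (A = -7/5 + (⅕)*2 = -7/5 + ⅖ = -1)
x(n) = 3 + n (x(n) = n + 3 = 3 + n)
T(s) = -72 (T(s) = -74 + (3 - 1) = -74 + 2 = -72)
-34363/(-36544) - T(A) = -34363/(-36544) - 1*(-72) = -34363*(-1/36544) + 72 = 34363/36544 + 72 = 2665531/36544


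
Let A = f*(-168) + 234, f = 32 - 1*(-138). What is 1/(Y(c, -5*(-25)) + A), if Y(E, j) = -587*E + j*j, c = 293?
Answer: -1/184692 ≈ -5.4144e-6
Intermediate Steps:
f = 170 (f = 32 + 138 = 170)
Y(E, j) = j² - 587*E (Y(E, j) = -587*E + j² = j² - 587*E)
A = -28326 (A = 170*(-168) + 234 = -28560 + 234 = -28326)
1/(Y(c, -5*(-25)) + A) = 1/(((-5*(-25))² - 587*293) - 28326) = 1/((125² - 171991) - 28326) = 1/((15625 - 171991) - 28326) = 1/(-156366 - 28326) = 1/(-184692) = -1/184692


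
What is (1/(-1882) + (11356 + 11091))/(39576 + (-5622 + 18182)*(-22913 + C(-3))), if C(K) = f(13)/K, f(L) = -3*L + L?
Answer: -126735759/1624008950864 ≈ -7.8039e-5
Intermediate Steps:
f(L) = -2*L
C(K) = -26/K (C(K) = (-2*13)/K = -26/K)
(1/(-1882) + (11356 + 11091))/(39576 + (-5622 + 18182)*(-22913 + C(-3))) = (1/(-1882) + (11356 + 11091))/(39576 + (-5622 + 18182)*(-22913 - 26/(-3))) = (-1/1882 + 22447)/(39576 + 12560*(-22913 - 26*(-⅓))) = 42245253/(1882*(39576 + 12560*(-22913 + 26/3))) = 42245253/(1882*(39576 + 12560*(-68713/3))) = 42245253/(1882*(39576 - 863035280/3)) = 42245253/(1882*(-862916552/3)) = (42245253/1882)*(-3/862916552) = -126735759/1624008950864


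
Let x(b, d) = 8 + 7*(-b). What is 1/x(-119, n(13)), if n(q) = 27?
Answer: 1/841 ≈ 0.0011891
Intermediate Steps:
x(b, d) = 8 - 7*b
1/x(-119, n(13)) = 1/(8 - 7*(-119)) = 1/(8 + 833) = 1/841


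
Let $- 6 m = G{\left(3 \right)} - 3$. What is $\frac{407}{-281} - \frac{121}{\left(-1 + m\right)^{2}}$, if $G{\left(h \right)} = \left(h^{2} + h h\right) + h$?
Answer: $- \frac{40513}{4496} \approx -9.0109$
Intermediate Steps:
$G{\left(h \right)} = h + 2 h^{2}$ ($G{\left(h \right)} = \left(h^{2} + h^{2}\right) + h = 2 h^{2} + h = h + 2 h^{2}$)
$m = -3$ ($m = - \frac{3 \left(1 + 2 \cdot 3\right) - 3}{6} = - \frac{3 \left(1 + 6\right) - 3}{6} = - \frac{3 \cdot 7 - 3}{6} = - \frac{21 - 3}{6} = \left(- \frac{1}{6}\right) 18 = -3$)
$\frac{407}{-281} - \frac{121}{\left(-1 + m\right)^{2}} = \frac{407}{-281} - \frac{121}{\left(-1 - 3\right)^{2}} = 407 \left(- \frac{1}{281}\right) - \frac{121}{\left(-4\right)^{2}} = - \frac{407}{281} - \frac{121}{16} = - \frac{40513}{4496}$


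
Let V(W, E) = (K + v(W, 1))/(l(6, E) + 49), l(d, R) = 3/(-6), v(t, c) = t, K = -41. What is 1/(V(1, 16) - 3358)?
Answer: -97/325806 ≈ -0.00029772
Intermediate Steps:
l(d, R) = -½ (l(d, R) = 3*(-⅙) = -½)
V(W, E) = -82/97 + 2*W/97 (V(W, E) = (-41 + W)/(-½ + 49) = (-41 + W)/(97/2) = (-41 + W)*(2/97) = -82/97 + 2*W/97)
1/(V(1, 16) - 3358) = 1/((-82/97 + (2/97)*1) - 3358) = 1/((-82/97 + 2/97) - 3358) = 1/(-80/97 - 3358) = 1/(-325806/97) = -97/325806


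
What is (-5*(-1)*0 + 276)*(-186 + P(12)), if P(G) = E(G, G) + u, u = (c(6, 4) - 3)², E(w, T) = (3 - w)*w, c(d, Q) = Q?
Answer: -80868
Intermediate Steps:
E(w, T) = w*(3 - w)
u = 1 (u = (4 - 3)² = 1² = 1)
P(G) = 1 + G*(3 - G) (P(G) = G*(3 - G) + 1 = 1 + G*(3 - G))
(-5*(-1)*0 + 276)*(-186 + P(12)) = (-5*(-1)*0 + 276)*(-186 + (1 - 1*12*(-3 + 12))) = (5*0 + 276)*(-186 + (1 - 1*12*9)) = (0 + 276)*(-186 + (1 - 108)) = 276*(-186 - 107) = 276*(-293) = -80868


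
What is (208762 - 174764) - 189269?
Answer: -155271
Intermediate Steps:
(208762 - 174764) - 189269 = 33998 - 189269 = -155271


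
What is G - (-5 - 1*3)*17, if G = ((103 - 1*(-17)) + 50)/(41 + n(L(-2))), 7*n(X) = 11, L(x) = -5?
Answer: 20859/149 ≈ 139.99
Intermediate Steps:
n(X) = 11/7 (n(X) = (1/7)*11 = 11/7)
G = 595/149 (G = ((103 - 1*(-17)) + 50)/(41 + 11/7) = ((103 + 17) + 50)/(298/7) = (120 + 50)*(7/298) = 170*(7/298) = 595/149 ≈ 3.9933)
G - (-5 - 1*3)*17 = 595/149 - (-5 - 1*3)*17 = 595/149 - (-5 - 3)*17 = 595/149 - (-8)*17 = 595/149 - 1*(-136) = 595/149 + 136 = 20859/149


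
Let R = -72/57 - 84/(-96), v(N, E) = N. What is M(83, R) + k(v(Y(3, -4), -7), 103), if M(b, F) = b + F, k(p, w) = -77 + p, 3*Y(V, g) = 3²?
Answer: 1309/152 ≈ 8.6118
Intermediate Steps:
Y(V, g) = 3 (Y(V, g) = (⅓)*3² = (⅓)*9 = 3)
R = -59/152 (R = -72*1/57 - 84*(-1/96) = -24/19 + 7/8 = -59/152 ≈ -0.38816)
M(b, F) = F + b
M(83, R) + k(v(Y(3, -4), -7), 103) = (-59/152 + 83) + (-77 + 3) = 12557/152 - 74 = 1309/152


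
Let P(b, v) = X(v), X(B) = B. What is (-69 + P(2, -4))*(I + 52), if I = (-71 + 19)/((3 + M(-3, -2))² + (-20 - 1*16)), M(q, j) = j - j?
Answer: -106288/27 ≈ -3936.6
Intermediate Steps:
P(b, v) = v
M(q, j) = 0
I = 52/27 (I = (-71 + 19)/((3 + 0)² + (-20 - 1*16)) = -52/(3² + (-20 - 16)) = -52/(9 - 36) = -52/(-27) = -52*(-1/27) = 52/27 ≈ 1.9259)
(-69 + P(2, -4))*(I + 52) = (-69 - 4)*(52/27 + 52) = -73*1456/27 = -106288/27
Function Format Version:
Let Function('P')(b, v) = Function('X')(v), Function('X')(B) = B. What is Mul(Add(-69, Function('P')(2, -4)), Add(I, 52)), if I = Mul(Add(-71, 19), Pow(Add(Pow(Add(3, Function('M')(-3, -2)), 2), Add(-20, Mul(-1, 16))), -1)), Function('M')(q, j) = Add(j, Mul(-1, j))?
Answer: Rational(-106288, 27) ≈ -3936.6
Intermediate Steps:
Function('P')(b, v) = v
Function('M')(q, j) = 0
I = Rational(52, 27) (I = Mul(Add(-71, 19), Pow(Add(Pow(Add(3, 0), 2), Add(-20, Mul(-1, 16))), -1)) = Mul(-52, Pow(Add(Pow(3, 2), Add(-20, -16)), -1)) = Mul(-52, Pow(Add(9, -36), -1)) = Mul(-52, Pow(-27, -1)) = Mul(-52, Rational(-1, 27)) = Rational(52, 27) ≈ 1.9259)
Mul(Add(-69, Function('P')(2, -4)), Add(I, 52)) = Mul(Add(-69, -4), Add(Rational(52, 27), 52)) = Mul(-73, Rational(1456, 27)) = Rational(-106288, 27)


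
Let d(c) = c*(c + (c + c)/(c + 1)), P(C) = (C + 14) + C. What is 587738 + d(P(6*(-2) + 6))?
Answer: 1763234/3 ≈ 5.8775e+5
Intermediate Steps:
P(C) = 14 + 2*C (P(C) = (14 + C) + C = 14 + 2*C)
d(c) = c*(c + 2*c/(1 + c)) (d(c) = c*(c + (2*c)/(1 + c)) = c*(c + 2*c/(1 + c)))
587738 + d(P(6*(-2) + 6)) = 587738 + (14 + 2*(6*(-2) + 6))**2*(3 + (14 + 2*(6*(-2) + 6)))/(1 + (14 + 2*(6*(-2) + 6))) = 587738 + (14 + 2*(-12 + 6))**2*(3 + (14 + 2*(-12 + 6)))/(1 + (14 + 2*(-12 + 6))) = 587738 + (14 + 2*(-6))**2*(3 + (14 + 2*(-6)))/(1 + (14 + 2*(-6))) = 587738 + (14 - 12)**2*(3 + (14 - 12))/(1 + (14 - 12)) = 587738 + 2**2*(3 + 2)/(1 + 2) = 587738 + 4*5/3 = 587738 + 4*(1/3)*5 = 587738 + 20/3 = 1763234/3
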